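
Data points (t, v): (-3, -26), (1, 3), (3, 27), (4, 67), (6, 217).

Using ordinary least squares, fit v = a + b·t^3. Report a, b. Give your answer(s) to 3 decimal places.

a = 1.416, b = 1.000

From the data, Σ1 = 5, Σt^3 = 281, Σt^3·t^3 = 52211.
Moment sums: Σv = 288, Σt^3·v = 52594.
So XᵀX·[a, b]ᵀ = Xᵀv: [[5, 281]; [281, 52211]]·[a, b]ᵀ = [288, 52594]ᵀ.
Eliminating b: 52211·(row 1) − 281·(row 2) gives 182094·a = 52211·288 − 281·52594 = 257854, so a = 128927/91047.
Then b = (52594 − 281·(128927/91047))/52211 = 91021/91047.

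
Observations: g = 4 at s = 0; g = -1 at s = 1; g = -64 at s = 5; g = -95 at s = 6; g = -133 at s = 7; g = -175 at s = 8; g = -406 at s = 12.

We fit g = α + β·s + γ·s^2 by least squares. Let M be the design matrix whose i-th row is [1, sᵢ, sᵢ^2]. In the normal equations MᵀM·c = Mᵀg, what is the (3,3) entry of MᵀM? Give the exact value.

Row 3 ↔ basis s^2, column 3 ↔ basis s^2, so (MᵀM)_{3,3} = Σᵢ (s^2)·(s^2) = (0)·(0) + (1)·(1) + (25)·(25) + (36)·(36) + (49)·(49) + (64)·(64) + (144)·(144) = 29155.

29155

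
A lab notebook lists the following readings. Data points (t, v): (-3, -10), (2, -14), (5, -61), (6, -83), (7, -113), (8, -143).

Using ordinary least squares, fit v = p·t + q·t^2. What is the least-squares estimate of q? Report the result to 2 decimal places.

q = -1.92

From the data, Σt·t = 187, Σt·t^2 = 1177, Σt^2·t^2 = 8515.
Right-hand side: Σt·v = -2736, Σt^2·v = -19348.
So MᵀM·[p, q]ᵀ = Mᵀv: [[187, 1177]; [1177, 8515]]·[p, q]ᵀ = [-2736, -19348]ᵀ.
det = 187·8515 − 1177² = 206976.
p = ((-2736)·8515 − 1177·(-19348))/206976 = -131111/51744; q = (187·(-19348) − 1177·(-2736))/206976 = -9041/4704.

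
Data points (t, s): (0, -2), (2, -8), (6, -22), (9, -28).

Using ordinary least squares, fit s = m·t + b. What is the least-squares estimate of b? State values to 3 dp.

b = -2.359

From the data, Σt·t = 121, Σt = 17, Σ1 = 4.
Moment sums: Σt·s = -400, Σs = -60.
Normal equations: [[121, 17]; [17, 4]]·[m, b]ᵀ = [-400, -60]ᵀ.
Δ = 121·4 − 17² = 195.
m = ((-400)·4 − 17·(-60))/195 = -116/39; b = (121·(-60) − 17·(-400))/195 = -92/39.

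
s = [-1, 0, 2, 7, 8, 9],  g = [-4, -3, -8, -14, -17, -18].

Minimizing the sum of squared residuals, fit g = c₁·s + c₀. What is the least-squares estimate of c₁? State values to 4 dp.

AᵀA·[c₁, c₀]ᵀ = Aᵀg reads: 199·c₁ + 25·c₀ = -408;  25·c₁ + 6·c₀ = -64.
Determinant 199·6 − 25² = 569.
c₁ = ((-408)·6 − 25·(-64))/569 = -848/569; c₀ = (199·(-64) − 25·(-408))/569 = -2536/569.

c₁ = -1.4903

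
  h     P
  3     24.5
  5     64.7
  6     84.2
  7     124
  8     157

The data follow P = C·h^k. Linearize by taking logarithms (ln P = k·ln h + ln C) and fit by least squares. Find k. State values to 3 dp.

k = 1.889

With ln Pᵢ as the transformed response and ln hᵢ as the regressor:
Sums: Σln h = 8.5252, Σ(ln h)² = 15.1183, Σln P = 21.6782, Σln h·ln P = 38.0623.
Normal system: [[15.1183, 8.5252]; [8.5252, 5]]·[k, ln C]ᵀ = [38.0623, 21.6782]ᵀ.
Δ = 15.1183·5 − (8.5252)² = 2.9130; k = (38.0623·5 − 8.5252·21.6782)/2.9130 = 1.88864, ln C = (15.1183·21.6782 − 8.5252·38.0623)/2.9130 = 1.11544.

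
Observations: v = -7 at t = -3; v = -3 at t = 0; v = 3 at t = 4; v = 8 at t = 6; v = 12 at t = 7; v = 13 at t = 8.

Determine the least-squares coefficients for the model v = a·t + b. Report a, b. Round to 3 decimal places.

AᵀA·[a, b]ᵀ = Aᵀv reads: 174·a + 22·b = 269;  22·a + 6·b = 26.
(Σt·t = 174, Σt = 22, Σ1 = 6, Σt·v = 269, Σv = 26.)
det = 174·6 − 22² = 560.
a = (269·6 − 22·26)/560 = 521/280; b = (174·26 − 22·269)/560 = -697/280.

a = 1.861, b = -2.489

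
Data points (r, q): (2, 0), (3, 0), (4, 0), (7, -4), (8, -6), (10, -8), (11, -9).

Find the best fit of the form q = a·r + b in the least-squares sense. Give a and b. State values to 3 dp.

From the data, Σr·r = 363, Σr = 45, Σ1 = 7.
And Σr·q = -255, Σq = -27.
AᵀA·[a, b]ᵀ = Aᵀq becomes [[363, 45]; [45, 7]]·[a, b]ᵀ = [-255, -27]ᵀ.
Eliminating b: 7·(row 1) − 45·(row 2) gives 516·a = 7·(-255) − 45·(-27) = -570, so a = -95/86.
Then b = ((-27) − 45·(-95/86))/7 = 279/86.

a = -1.105, b = 3.244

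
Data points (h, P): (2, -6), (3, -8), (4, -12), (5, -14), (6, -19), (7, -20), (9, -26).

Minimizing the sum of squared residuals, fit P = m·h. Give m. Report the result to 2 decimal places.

AᵀA·[m]ᵀ = AᵀP reads: 220·m = -642.
(Σh·h = 220, Σh·P = -642.)
m = (-642)/220 = -2.91818.

m = -2.92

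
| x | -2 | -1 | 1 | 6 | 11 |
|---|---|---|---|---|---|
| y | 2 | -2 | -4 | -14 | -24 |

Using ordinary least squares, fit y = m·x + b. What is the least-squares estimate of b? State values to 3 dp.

From the data, Σx·x = 163, Σx = 15, Σ1 = 5.
Right-hand side: Σx·y = -354, Σy = -42.
Eliminating b: 5·(row 1) − 15·(row 2) gives 590·m = 5·(-354) − 15·(-42) = -1140, so m = -114/59.
Then b = ((-42) − 15·(-114/59))/5 = -768/295.

b = -2.603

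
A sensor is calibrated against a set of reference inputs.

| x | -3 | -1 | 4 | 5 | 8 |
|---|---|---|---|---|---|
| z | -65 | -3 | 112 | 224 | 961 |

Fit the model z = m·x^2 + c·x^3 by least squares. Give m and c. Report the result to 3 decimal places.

Entries of MᵀM: Σx^2·x^2 = 5059, Σx^2·x^3 = 36673, Σx^3·x^3 = 282595.
For Mᵀz: Σx^2·z = 68308, Σx^3·z = 528958.
MᵀM·[m, c]ᵀ = Mᵀz becomes [[5059, 36673]; [36673, 282595]]·[m, c]ᵀ = [68308, 528958]ᵀ.
Eliminating c: 282595·(row 1) − 36673·(row 2) gives 84739176·m = 282595·68308 − 36673·528958 = -94977474, so m = -15829579/14123196.
Then c = (528958 − 36673·(-15829579/14123196))/282595 = 28489873/14123196.

m = -1.121, c = 2.017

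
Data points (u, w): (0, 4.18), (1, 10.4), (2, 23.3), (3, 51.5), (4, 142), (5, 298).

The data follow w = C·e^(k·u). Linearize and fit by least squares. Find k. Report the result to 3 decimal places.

Taking logs, ln w = k·u + ln C, so regress ln w on u.
Σu = 15.0000, Σ(u)² = 55.0000, Σln w = 21.5151, Σu·ln w = 68.7722.
Equations: 55.0000·k + 15.0000·ln C = 68.7722;  15.0000·k + 6·ln C = 21.5151.
Slope k = (n·Σu·ln w − Σu·Σln w)/(n·Σ(u)² − (Σu)²) = (6·68.7722 − 15.0000·21.5151)/105.0000 = 0.85626; ln C = (Σln w − k·Σu)/n = 1.44520.

k = 0.856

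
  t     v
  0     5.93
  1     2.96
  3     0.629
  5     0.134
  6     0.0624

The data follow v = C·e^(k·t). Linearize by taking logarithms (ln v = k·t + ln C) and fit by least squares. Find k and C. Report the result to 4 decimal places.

k = -0.7636, C = 6.1362

Linearized form: ln v = k·t + ln C. From the 5 transformed points,
Over the data: Σt = 15.0000, Σ(t)² = 71.0000, Σln v = -2.3825, Σt·ln v = -27.0004.
Normal system: [[71.0000, 15.0000]; [15.0000, 5]]·[k, ln C]ᵀ = [-27.0004, -2.3825]ᵀ.
Δ = 71.0000·5 − (15.0000)² = 130.0000; k = (-27.0004·5 − 15.0000·-2.3825)/130.0000 = -0.76357, ln C = (71.0000·-2.3825 − 15.0000·-27.0004)/130.0000 = 1.81421, so C = exp(1.81421) = 6.13623.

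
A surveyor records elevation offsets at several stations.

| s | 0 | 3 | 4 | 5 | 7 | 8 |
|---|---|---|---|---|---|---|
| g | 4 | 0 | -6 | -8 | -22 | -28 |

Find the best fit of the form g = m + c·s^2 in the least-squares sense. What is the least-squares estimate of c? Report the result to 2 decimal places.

c = -0.51

Normal-equation sums: Σ1 = 6, Σs^2 = 163, Σs^2·s^2 = 7459.
Moment sums: Σg = -60, Σs^2·g = -3166.
So AᵀA·[m, c]ᵀ = Aᵀg: [[6, 163]; [163, 7459]]·[m, c]ᵀ = [-60, -3166]ᵀ.
Eliminating c: 7459·(row 1) − 163·(row 2) gives 18185·m = 7459·(-60) − 163·(-3166) = 68518, so m = 68518/18185.
Then c = ((-3166) − 163·(68518/18185))/7459 = -9216/18185.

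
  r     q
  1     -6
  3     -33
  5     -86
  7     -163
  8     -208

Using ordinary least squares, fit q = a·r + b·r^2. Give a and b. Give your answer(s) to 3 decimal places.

a = -2.381, b = -2.964

From the data, Σr·r = 148, Σr·r^2 = 1008, Σr^2·r^2 = 7204.
And Σr·q = -3340, Σr^2·q = -23752.
So AᵀA·[a, b]ᵀ = Aᵀq: [[148, 1008]; [1008, 7204]]·[a, b]ᵀ = [-3340, -23752]ᵀ.
Determinant 148·7204 − 1008² = 50128.
a = ((-3340)·7204 − 1008·(-23752))/50128 = -7459/3133; b = (148·(-23752) − 1008·(-3340))/50128 = -9286/3133.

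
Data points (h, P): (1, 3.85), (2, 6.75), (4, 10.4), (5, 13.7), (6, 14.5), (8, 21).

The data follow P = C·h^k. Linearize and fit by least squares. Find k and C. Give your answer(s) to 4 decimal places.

k = 0.7817, C = 3.8101

Let Y = ln P. Fitting Y = k·ln h + ln C by least squares:
Σln h = 7.5601, Σ(ln h)² = 12.5270, Σln P = 13.9355, Σln h·ln P = 19.9049.
Equations: 12.5270·k + 7.5601·ln C = 19.9049;  7.5601·k + 6·ln C = 13.9355.
Δ = 12.5270·6 − (7.5601)² = 18.0074; k = (19.9049·6 − 7.5601·13.9355)/18.0074 = 0.78168, ln C = (12.5270·13.9355 − 7.5601·19.9049)/18.0074 = 1.33766, so C = exp(1.33766) = 3.81010.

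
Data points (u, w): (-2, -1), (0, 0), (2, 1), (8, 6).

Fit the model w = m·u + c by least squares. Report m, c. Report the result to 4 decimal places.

m = 0.7143, c = 0.0714

Normal-equation sums: Σu·u = 72, Σu = 8, Σ1 = 4.
Moment sums: Σu·w = 52, Σw = 6.
XᵀX·[m, c]ᵀ = Xᵀw becomes [[72, 8]; [8, 4]]·[m, c]ᵀ = [52, 6]ᵀ.
Eliminating c: 4·(row 1) − 8·(row 2) gives 224·m = 4·52 − 8·6 = 160, so m = 5/7.
Then c = (6 − 8·(5/7))/4 = 1/14.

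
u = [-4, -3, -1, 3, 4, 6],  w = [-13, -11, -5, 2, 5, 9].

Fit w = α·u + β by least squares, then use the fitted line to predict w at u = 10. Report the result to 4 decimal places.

Normal-equation sums: Σu·u = 87, Σu = 5, Σ1 = 6.
Right-hand side: Σu·w = 170, Σw = -13.
MᵀM·[α, β]ᵀ = Mᵀw becomes [[87, 5]; [5, 6]]·[α, β]ᵀ = [170, -13]ᵀ.
det = 87·6 − 5² = 497.
α = (170·6 − 5·(-13))/497 = 155/71; β = (87·(-13) − 5·170)/497 = -283/71.
At u = 10: ŵ = (155/71)·(10) + (-283/71)·(1) = 1267/71.

ŵ = 17.8451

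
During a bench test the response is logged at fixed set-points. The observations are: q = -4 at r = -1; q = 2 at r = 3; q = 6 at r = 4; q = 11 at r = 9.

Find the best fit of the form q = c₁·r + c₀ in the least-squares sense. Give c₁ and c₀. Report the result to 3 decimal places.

Compute the Gram sums: Σr·r = 107, Σr = 15, Σ1 = 4.
Right-hand side: Σr·q = 133, Σq = 15.
det = 107·4 − 15² = 203.
c₁ = (133·4 − 15·15)/203 = 307/203; c₀ = (107·15 − 15·133)/203 = -390/203.

c₁ = 1.512, c₀ = -1.921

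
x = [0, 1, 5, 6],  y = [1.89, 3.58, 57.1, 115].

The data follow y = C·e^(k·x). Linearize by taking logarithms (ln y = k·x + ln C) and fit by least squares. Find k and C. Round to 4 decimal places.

k = 0.6871, C = 1.8482

Taking logs, ln y = k·x + ln C, so regress ln y on x.
Σx = 12.0000, Σ(x)² = 62.0000, Σln y = 10.7017, Σx·ln y = 49.9690.
Equations: 62.0000·k + 12.0000·ln C = 49.9690;  12.0000·k + 4·ln C = 10.7017.
Δ = 62.0000·4 − (12.0000)² = 104.0000; k = (49.9690·4 − 12.0000·10.7017)/104.0000 = 0.68707, ln C = (62.0000·10.7017 − 12.0000·49.9690)/104.0000 = 0.61419, so C = exp(0.61419) = 1.84817.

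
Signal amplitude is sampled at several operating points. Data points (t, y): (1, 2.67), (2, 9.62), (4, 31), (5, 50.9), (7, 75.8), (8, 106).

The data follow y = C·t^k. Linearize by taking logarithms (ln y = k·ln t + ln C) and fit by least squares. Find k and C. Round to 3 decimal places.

k = 1.750, C = 2.766

Let Y = ln y. Fitting Y = k·ln t + ln C by least squares:
Over the data: Σln t = 7.7142, Σ(ln t)² = 13.1032, Σln y = 19.6013, Σln t·ln y = 30.7740.
Normal system: [[13.1032, 7.7142]; [7.7142, 6]]·[k, ln C]ᵀ = [30.7740, 19.6013]ᵀ.
Δ = 13.1032·6 − (7.7142)² = 19.1098; k = (30.7740·6 − 7.7142·19.6013)/19.1098 = 1.74962, ln C = (13.1032·19.6013 − 7.7142·30.7740)/19.1098 = 1.01739, so C = exp(1.01739) = 2.76596.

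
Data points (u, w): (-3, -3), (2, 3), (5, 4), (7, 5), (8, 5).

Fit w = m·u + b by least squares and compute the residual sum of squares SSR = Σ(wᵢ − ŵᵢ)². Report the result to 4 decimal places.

SSR = 3.8579

MᵀM·[m, b]ᵀ = Mᵀw reads: 151·m + 19·b = 110;  19·m + 5·b = 14.
(Σu·u = 151, Σu = 19, Σ1 = 5, Σu·w = 110, Σw = 14.)
Determinant 151·5 − 19² = 394.
m = (110·5 − 19·14)/394 = 142/197; b = (151·14 − 19·110)/394 = 12/197.
Residuals: -177/197, 295/197, 66/197, -21/197, -163/197; SSR = 760/197.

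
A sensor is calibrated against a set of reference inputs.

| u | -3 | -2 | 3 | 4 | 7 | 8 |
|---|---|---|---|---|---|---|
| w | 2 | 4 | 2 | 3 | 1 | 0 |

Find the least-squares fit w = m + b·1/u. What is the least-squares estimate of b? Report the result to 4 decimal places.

b = -2.0025

MᵀM·[m, b]ᵀ = Mᵀw reads: 6·m + (1/56)·b = 12;  (1/56)·m + (16109/28224)·b = -31/28.
(Σ1 = 6, Σ1/u = 1/56, Σ1/u·1/u = 16109/28224, Σw = 12, Σ1/u·w = -31/28.)
Eliminating b: (16109/28224)·(row 1) − (1/56)·(row 2) gives (32215/9408)·m = (16109/28224)·12 − (1/56)·(-31/28) = 32311/4704, so m = 64622/32215.
Then b = ((-31/28) − (1/56)·(64622/32215))/(16109/28224) = -64512/32215.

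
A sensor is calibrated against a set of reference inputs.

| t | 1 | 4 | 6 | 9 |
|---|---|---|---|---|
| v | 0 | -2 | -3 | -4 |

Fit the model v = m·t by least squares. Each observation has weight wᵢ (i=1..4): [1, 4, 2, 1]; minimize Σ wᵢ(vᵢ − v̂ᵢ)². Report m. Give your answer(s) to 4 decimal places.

AᵀWA·[m]ᵀ = AᵀWv reads: 218·m = -104.
(Σwᵢ·t·t = 218, Σwᵢ·t·v = -104.)
Hence m = -104 / 218 ≈ -0.477064.

m = -0.4771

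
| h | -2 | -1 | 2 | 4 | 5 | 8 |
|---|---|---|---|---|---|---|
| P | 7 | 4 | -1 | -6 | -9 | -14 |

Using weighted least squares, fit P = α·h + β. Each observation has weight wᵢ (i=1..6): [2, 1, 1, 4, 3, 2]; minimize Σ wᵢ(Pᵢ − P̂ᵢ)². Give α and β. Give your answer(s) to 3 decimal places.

α = -2.130, β = 2.439

The normal system AᵀWA·[α, β]ᵀ = AᵀWP is [[280, 44]; [44, 13]]·[α, β]ᵀ = [-489, -62]ᵀ.
Eliminating β: 13·(row 1) − 44·(row 2) gives 1704·α = 13·(-489) − 44·(-62) = -3629, so α = -3629/1704.
Then β = ((-62) − 44·(-3629/1704))/13 = 1039/426.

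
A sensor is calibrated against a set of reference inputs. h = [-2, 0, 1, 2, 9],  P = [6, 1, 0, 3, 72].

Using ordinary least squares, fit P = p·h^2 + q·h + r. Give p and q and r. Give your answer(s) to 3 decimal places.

p = 0.975, q = -0.832, r = 0.514

From the data, Σh^2·h^2 = 6594, Σh^2·h = 730, Σh^2 = 90, Σh·h = 90, Σh = 10, Σ1 = 5.
And Σh^2·P = 5868, Σh·P = 642, ΣP = 82.
So AᵀA·[p, q, r]ᵀ = AᵀP: [[6594, 730, 90]; [730, 90, 10]; [90, 10, 5]]·[p, q, r]ᵀ = [5868, 642, 82]ᵀ.
Inverting the 3×3 Gram matrix, [p, q, r]ᵀ = [2227/2284, -9507/11420, 1468/2855]ᵀ.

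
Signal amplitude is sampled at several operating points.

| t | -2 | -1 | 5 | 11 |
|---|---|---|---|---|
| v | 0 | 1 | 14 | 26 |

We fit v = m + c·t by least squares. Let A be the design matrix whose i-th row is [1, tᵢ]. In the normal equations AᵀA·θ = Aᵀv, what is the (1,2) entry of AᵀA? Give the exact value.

Row 1 ↔ basis 1, column 2 ↔ basis t, so (AᵀA)_{1,2} = Σᵢ t = (1)·(-2) + (1)·(-1) + (1)·(5) + (1)·(11) = 13.

13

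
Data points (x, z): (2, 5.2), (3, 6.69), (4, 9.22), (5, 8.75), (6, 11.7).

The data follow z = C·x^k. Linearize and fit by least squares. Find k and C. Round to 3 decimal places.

k = 0.697, C = 3.200

With ln zᵢ as the transformed response and ln xᵢ as the regressor:
Sums: Σln x = 6.5793, Σ(ln x)² = 9.4099, Σln z = 10.3993, Σln x·ln z = 14.2082.
Normal system: [[9.4099, 6.5793]; [6.5793, 5]]·[k, ln C]ᵀ = [14.2082, 10.3993]ᵀ.
Slope k = (n·Σln x·ln z − Σln x·Σln z)/(n·Σ(ln x)² − (Σln x)²) = (5·14.2082 − 6.5793·10.3993)/3.7630 = 0.69668; ln C = (Σln z − k·Σln x)/n = 1.16313, so C = exp(1.16313) = 3.19993.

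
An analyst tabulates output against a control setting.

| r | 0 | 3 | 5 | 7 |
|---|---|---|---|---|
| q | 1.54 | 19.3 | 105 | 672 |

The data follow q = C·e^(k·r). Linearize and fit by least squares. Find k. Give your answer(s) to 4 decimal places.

Taking logs, ln q = k·r + ln C, so regress ln q on r.
XᵀX = [[83.0000, 15.0000]; [15.0000, 4]], rhs = [77.7219, 14.5561]ᵀ  (here Σr = 15.0000, Σ(r)² = 83.0000, Σln q = 14.5561, Σr·ln q = 77.7219).
Solving (det = 107.0000): k = 0.86492, ln C = 0.39559.

k = 0.8649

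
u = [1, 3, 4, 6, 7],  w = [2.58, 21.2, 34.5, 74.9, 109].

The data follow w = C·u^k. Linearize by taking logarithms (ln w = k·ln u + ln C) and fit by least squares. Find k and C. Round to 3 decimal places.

Taking logs, ln w = k·ln u + ln C, so regress ln w on ln u.
Σln u = 6.2226, Σ(ln u)² = 10.1257, Σln w = 16.5503, Σln u·ln w = 25.1264.
Equations: 10.1257·k + 6.2226·ln C = 25.1264;  6.2226·k + 5·ln C = 16.5503.
Δ = 10.1257·5 − (6.2226)² = 11.9082; k = (25.1264·5 − 6.2226·16.5503)/11.9082 = 1.90179, ln C = (10.1257·16.5503 − 6.2226·25.1264)/11.9082 = 0.94324, so C = exp(0.94324) = 2.56829.

k = 1.902, C = 2.568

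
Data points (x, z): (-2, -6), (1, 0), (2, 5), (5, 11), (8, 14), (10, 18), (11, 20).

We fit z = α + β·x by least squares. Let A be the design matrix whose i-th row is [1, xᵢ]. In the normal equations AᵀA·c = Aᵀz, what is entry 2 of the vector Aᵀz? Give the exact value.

Entry 2 ↔ basis x, so (Aᵀz)_{2} = Σᵢ (x)·zᵢ = (-2)·(-6) + (1)·(0) + (2)·(5) + (5)·(11) + (8)·(14) + (10)·(18) + (11)·(20) = 589.

589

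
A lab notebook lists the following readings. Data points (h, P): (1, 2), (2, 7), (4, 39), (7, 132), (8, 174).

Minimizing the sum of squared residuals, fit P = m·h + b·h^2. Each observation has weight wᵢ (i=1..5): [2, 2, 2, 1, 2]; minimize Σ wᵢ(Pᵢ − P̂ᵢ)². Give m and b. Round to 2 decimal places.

m = -2.18, b = 2.99

The normal system MᵀWM·[m, b]ᵀ = MᵀWP is [[219, 1513]; [1513, 11139]]·[m, b]ᵀ = [4052, 30048]ᵀ.
det = 219·11139 − 1513² = 150272.
m = (4052·11139 − 1513·30048)/150272 = -81849/37568; b = (219·30048 − 1513·4052)/150272 = 112459/37568.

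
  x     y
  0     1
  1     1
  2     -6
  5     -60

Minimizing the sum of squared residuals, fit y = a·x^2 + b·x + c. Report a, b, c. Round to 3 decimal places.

a = -2.928, b = 2.406, c = 1.149

Setting ∂/∂a … = 0 gives: 642·a + 134·b + 30·c = -1523;  134·a + 30·b + 8·c = -311;  30·a + 8·b + 4·c = -64.
(Σx^2·x^2 = 642, Σx^2·x = 134, Σx^2 = 30, Σx·x = 30, Σx = 8, Σ1 = 4, Σx^2·y = -1523, Σx·y = -311, Σy = -64.)
Inverting the 3×3 Gram matrix, [a, b, c]ᵀ = [-530/181, 871/362, 208/181]ᵀ.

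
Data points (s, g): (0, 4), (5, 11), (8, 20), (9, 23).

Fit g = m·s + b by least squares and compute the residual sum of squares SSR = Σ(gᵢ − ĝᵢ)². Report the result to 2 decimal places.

Sums needed: Σs·s = 170, Σs = 22, Σ1 = 4.
And Σs·g = 422, Σg = 58.
Eliminating b: 4·(row 1) − 22·(row 2) gives 196·m = 4·422 − 22·58 = 412, so m = 103/49.
Then b = (58 − 22·(103/49))/4 = 144/49.
Residuals: 52/49, -120/49, 12/49, 8/7; SSR = 416/49.

SSR = 8.49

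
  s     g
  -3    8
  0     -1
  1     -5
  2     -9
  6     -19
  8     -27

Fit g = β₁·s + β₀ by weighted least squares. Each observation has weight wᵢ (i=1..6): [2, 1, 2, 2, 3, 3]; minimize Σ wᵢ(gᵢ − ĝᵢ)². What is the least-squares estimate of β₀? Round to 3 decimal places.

XᵀWX·[β₁, β₀]ᵀ = XᵀWg reads: 328·β₁ + 42·β₀ = -1084;  42·β₁ + 13·β₀ = -151.
Δ = 328·13 − 42² = 2500.
β₁ = ((-1084)·13 − 42·(-151))/2500 = -31/10; β₀ = (328·(-151) − 42·(-1084))/2500 = -8/5.

β₀ = -1.600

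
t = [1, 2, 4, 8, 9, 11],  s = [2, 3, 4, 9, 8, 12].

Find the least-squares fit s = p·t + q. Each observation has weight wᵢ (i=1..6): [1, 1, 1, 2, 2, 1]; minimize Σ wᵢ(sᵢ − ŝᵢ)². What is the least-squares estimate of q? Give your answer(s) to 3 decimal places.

q = 0.894

Entries of MᵀWM: Σwᵢ·t·t = 432, Σwᵢ·t = 52, Σwᵢ·1 = 8.
And Σwᵢ·t·s = 444, Σwᵢ·s = 55.
MᵀWM·[p, q]ᵀ = MᵀWs becomes [[432, 52]; [52, 8]]·[p, q]ᵀ = [444, 55]ᵀ.
Δ = 432·8 − 52² = 752.
p = (444·8 − 52·55)/752 = 173/188; q = (432·55 − 52·444)/752 = 42/47.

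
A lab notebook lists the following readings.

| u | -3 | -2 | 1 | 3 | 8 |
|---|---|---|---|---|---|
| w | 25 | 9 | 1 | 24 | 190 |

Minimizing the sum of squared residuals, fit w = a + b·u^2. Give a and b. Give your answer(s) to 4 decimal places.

a = -2.5374, b = 3.0079

The normal system AᵀA·[a, b]ᵀ = Aᵀw is [[5, 87]; [87, 4275]]·[a, b]ᵀ = [249, 12638]ᵀ.
Eliminating b: 4275·(row 1) − 87·(row 2) gives 13806·a = 4275·249 − 87·12638 = -35031, so a = -11677/4602.
Then b = (12638 − 87·(-11677/4602))/4275 = 41527/13806.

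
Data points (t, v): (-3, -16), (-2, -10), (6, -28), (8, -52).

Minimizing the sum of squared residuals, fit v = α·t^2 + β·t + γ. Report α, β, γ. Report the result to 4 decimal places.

α = -0.9617, β = 1.5576, γ = -2.8352

The normal system AᵀA·[α, β, γ]ᵀ = Aᵀv is [[5489, 693, 113]; [693, 113, 9]; [113, 9, 4]]·[α, β, γ]ᵀ = [-4520, -516, -106]ᵀ.
Row-reducing yields α = -19737/20522, β = 31965/20522, γ = -29092/10261.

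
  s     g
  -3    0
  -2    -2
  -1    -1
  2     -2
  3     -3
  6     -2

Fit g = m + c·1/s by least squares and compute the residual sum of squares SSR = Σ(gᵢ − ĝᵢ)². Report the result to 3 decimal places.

The normal system AᵀA·[m, c]ᵀ = Aᵀg is [[6, -5/6]; [-5/6, 7/4]]·[m, c]ᵀ = [-10, -1/3]ᵀ.
Determinant 6·(7/4) − (-5/6)² = 353/36.
m = ((-10)·(7/4) − (-5/6)·(-1/3))/(353/36) = -640/353; c = (6·(-1/3) − (-5/6)·(-10))/(353/36) = -372/353.
Residuals: 516/353, -252/353, -85/353, 120/353, -295/353, -4/353; SSR = 1242/353.

SSR = 3.518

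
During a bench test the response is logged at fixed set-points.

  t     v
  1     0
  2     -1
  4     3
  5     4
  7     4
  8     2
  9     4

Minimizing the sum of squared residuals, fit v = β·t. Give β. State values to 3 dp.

Forming XᵀX = [[240]] and Xᵀv = [110]ᵀ gives XᵀX·[β]ᵀ = Xᵀv.
Hence β = 110 / 240 ≈ 0.458333.

β = 0.458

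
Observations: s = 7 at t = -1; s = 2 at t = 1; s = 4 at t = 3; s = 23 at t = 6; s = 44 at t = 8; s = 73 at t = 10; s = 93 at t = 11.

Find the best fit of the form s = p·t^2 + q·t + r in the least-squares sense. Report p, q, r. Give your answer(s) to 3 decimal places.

p = 0.980, q = -2.728, r = 3.491

From the data, Σt^2·t^2 = 30116, Σt^2·t = 3086, Σt^2 = 332, Σt·t = 332, Σt = 38, Σ1 = 7.
For Mᵀs: Σt^2·s = 22242, Σt·s = 2250, Σs = 246.
So MᵀM·[p, q, r]ᵀ = Mᵀs: [[30116, 3086, 332]; [3086, 332, 38]; [332, 38, 7]]·[p, q, r]ᵀ = [22242, 2250, 246]ᵀ.
Inverting the 3×3 Gram matrix, [p, q, r]ᵀ = [90607/92491, -252349/92491, 322932/92491]ᵀ.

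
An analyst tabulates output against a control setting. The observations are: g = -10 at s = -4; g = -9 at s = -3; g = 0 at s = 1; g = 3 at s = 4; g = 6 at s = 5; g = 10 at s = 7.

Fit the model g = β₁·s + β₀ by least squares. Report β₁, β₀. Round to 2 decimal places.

Sums needed: Σs·s = 116, Σs = 10, Σ1 = 6.
For Aᵀg: Σs·g = 179, Σg = 0.
AᵀA·[β₁, β₀]ᵀ = Aᵀg becomes [[116, 10]; [10, 6]]·[β₁, β₀]ᵀ = [179, 0]ᵀ.
Δ = 116·6 − 10² = 596.
β₁ = (179·6 − 10·0)/596 = 537/298; β₀ = (116·0 − 10·179)/596 = -895/298.

β₁ = 1.80, β₀ = -3.00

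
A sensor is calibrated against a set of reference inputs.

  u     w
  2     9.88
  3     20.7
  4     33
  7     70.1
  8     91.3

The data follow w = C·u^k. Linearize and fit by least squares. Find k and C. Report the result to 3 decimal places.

k = 1.559, C = 3.564

Let Y = ln w. Fitting Y = k·ln u + ln C by least squares:
Sums: Σln u = 7.2034, Σ(ln u)² = 11.7199, Σln w = 17.5812, Σln u·ln w = 27.4207.
Normal system: [[11.7199, 7.2034]; [7.2034, 5]]·[k, ln C]ᵀ = [27.4207, 17.5812]ᵀ.
Solving (det = 6.7102): k = 1.55861, ln C = 1.27078, so C = exp(1.27078) = 3.56364.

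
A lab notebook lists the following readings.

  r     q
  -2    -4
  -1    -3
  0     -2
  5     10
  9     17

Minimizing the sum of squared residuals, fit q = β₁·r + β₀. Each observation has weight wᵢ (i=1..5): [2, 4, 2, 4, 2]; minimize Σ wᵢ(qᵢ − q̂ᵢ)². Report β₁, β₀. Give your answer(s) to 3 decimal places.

Normal-equation sums: Σwᵢ·r·r = 274, Σwᵢ·r = 30, Σwᵢ·1 = 14.
Right-hand side: Σwᵢ·r·q = 534, Σwᵢ·q = 50.
Determinant 274·14 − 30² = 2936.
β₁ = (534·14 − 30·50)/2936 = 747/367; β₀ = (274·50 − 30·534)/2936 = -290/367.

β₁ = 2.035, β₀ = -0.790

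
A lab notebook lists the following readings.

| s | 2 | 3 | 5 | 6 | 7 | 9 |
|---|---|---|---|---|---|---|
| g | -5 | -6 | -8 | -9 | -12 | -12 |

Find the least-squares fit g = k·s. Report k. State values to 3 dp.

k = -1.539

The normal equations are: 204·k = -314.
Hence k = -314 / 204 ≈ -1.53922.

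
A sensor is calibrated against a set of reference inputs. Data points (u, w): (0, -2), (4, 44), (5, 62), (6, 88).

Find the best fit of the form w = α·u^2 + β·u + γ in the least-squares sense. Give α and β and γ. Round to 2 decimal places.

With design matrix X, XᵀX = [[2177, 405, 77]; [405, 77, 15]; [77, 15, 4]] and Xᵀw = [5422, 1014, 192]ᵀ.
Solving the 3×3 system (Gaussian elimination) gives α = 1637/902, β = 3609/902, γ = -875/451.

α = 1.81, β = 4.00, γ = -1.94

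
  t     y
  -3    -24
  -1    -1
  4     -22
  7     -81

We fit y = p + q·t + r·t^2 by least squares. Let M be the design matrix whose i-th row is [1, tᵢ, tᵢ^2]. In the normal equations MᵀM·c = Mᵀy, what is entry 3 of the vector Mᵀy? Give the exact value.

Entry 3 ↔ basis t^2, so (Mᵀy)_{3} = Σᵢ (t^2)·yᵢ = (9)·(-24) + (1)·(-1) + (16)·(-22) + (49)·(-81) = -4538.

-4538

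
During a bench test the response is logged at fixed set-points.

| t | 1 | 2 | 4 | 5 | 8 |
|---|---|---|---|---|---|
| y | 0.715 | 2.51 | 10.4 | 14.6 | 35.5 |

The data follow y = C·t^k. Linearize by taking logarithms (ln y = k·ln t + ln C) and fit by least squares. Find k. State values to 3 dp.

Let Y = ln y. Fitting Y = k·ln t + ln C by least squares:
Σln t = 5.7683, Σ(ln t)² = 9.3166, Σln y = 9.1772, Σln t·ln y = 15.6219.
Equations: 9.3166·k + 5.7683·ln C = 15.6219;  5.7683·k + 5·ln C = 9.1772.
Δ = 9.3166·5 − (5.7683)² = 13.3096; k = (15.6219·5 − 5.7683·9.1772)/13.3096 = 1.89131, ln C = (9.3166·9.1772 − 5.7683·15.6219)/13.3096 = -0.34650.

k = 1.891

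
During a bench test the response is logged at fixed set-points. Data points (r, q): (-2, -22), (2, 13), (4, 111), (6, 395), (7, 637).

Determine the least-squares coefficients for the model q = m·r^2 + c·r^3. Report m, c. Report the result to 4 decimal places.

m = -1.1816, c = 2.0261

Sums needed: Σr^2·r^2 = 3985, Σr^2·r^3 = 25607, Σr^3·r^3 = 168529.
And Σr^2·q = 47173, Σr^3·q = 311195.
Normal equations: [[3985, 25607]; [25607, 168529]]·[m, c]ᵀ = [47173, 311195]ᵀ.
Determinant 3985·168529 − 25607² = 15869616.
m = (47173·168529 − 25607·311195)/15869616 = -781327/661234; c = (3985·311195 − 25607·47173)/15869616 = 1339711/661234.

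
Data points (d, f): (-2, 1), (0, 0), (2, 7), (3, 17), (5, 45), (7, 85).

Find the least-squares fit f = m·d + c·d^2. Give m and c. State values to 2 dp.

m = 1.52, c = 1.51

Setting ∂/∂m … = 0 gives: 91·m + 495·c = 883;  495·m + 3139·c = 5475.
(Σd·d = 91, Σd·d^2 = 495, Σd^2·d^2 = 3139, Σd·f = 883, Σd^2·f = 5475.)
Eliminating c: 3139·(row 1) − 495·(row 2) gives 40624·m = 3139·883 − 495·5475 = 61612, so m = 15403/10156.
Then c = (5475 − 495·(15403/10156))/3139 = 15285/10156.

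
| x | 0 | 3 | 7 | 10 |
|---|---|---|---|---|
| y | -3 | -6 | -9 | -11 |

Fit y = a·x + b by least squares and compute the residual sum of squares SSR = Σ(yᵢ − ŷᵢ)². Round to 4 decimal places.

SSR = 0.2672

MᵀM·[a, b]ᵀ = Mᵀy reads: 158·a + 20·b = -191;  20·a + 4·b = -29.
det = 158·4 − 20² = 232.
a = ((-191)·4 − 20·(-29))/232 = -23/29; b = (158·(-29) − 20·(-191))/232 = -381/116.
Residuals: 33/116, -39/116, -19/116, 25/116; SSR = 31/116.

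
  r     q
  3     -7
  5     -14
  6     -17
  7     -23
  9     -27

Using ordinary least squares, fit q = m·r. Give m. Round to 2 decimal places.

Compute the Gram sums: Σr·r = 200.
Moment sums: Σr·q = -597.
m = (-597)/200 = -2.985.

m = -2.99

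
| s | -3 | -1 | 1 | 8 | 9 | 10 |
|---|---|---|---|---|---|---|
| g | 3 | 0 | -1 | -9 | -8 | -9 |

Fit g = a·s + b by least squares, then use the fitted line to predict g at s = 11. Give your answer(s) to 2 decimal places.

Compute the Gram sums: Σs·s = 256, Σs = 24, Σ1 = 6.
And Σs·g = -244, Σg = -24.
So AᵀA·[a, b]ᵀ = Aᵀg: [[256, 24]; [24, 6]]·[a, b]ᵀ = [-244, -24]ᵀ.
Δ = 256·6 − 24² = 960.
a = ((-244)·6 − 24·(-24))/960 = -37/40; b = (256·(-24) − 24·(-244))/960 = -3/10.
At s = 11: ĝ = (-37/40)·(11) + (-3/10)·(1) = -419/40.

ĝ = -10.48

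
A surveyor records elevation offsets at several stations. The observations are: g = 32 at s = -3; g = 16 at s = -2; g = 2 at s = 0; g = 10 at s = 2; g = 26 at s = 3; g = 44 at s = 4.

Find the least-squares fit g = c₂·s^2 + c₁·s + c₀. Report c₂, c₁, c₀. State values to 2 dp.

c₂ = 2.97, c₁ = -1.21, c₀ = 1.67

Setting ∂/∂c₂ … = 0 gives: 450·c₂ + 64·c₁ + 42·c₀ = 1330;  64·c₂ + 42·c₁ + 4·c₀ = 146;  42·c₂ + 4·c₁ + 6·c₀ = 130.
Solving the 3×3 system (Gaussian elimination) gives c₂ = 1798/605, c₁ = -733/605, c₀ = 1011/605.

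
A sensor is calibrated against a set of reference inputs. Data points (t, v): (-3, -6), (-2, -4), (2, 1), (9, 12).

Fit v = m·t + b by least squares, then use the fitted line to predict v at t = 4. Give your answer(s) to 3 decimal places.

MᵀM·[m, b]ᵀ = Mᵀv reads: 98·m + 6·b = 136;  6·m + 4·b = 3.
(Σt·t = 98, Σt = 6, Σ1 = 4, Σt·v = 136, Σv = 3.)
Δ = 98·4 − 6² = 356.
m = (136·4 − 6·3)/356 = 263/178; b = (98·3 − 6·136)/356 = -261/178.
At t = 4: v̂ = (263/178)·(4) + (-261/178)·(1) = 791/178.

v̂ = 4.444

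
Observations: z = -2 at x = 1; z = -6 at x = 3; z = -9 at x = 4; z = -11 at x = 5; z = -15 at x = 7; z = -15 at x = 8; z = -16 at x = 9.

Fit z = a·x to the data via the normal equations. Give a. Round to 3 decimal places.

a = -1.959

Entries of MᵀM: Σx·x = 245.
And Σx·z = -480.
Hence a = -480 / 245 ≈ -1.95918.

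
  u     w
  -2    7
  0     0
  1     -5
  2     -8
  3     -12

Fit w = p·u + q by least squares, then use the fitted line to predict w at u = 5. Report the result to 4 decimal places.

The normal system XᵀX·[p, q]ᵀ = Xᵀw is [[18, 4]; [4, 5]]·[p, q]ᵀ = [-71, -18]ᵀ.
det = 18·5 − 4² = 74.
p = ((-71)·5 − 4·(-18))/74 = -283/74; q = (18·(-18) − 4·(-71))/74 = -20/37.
At u = 5: ŵ = (-283/74)·(5) + (-20/37)·(1) = -1455/74.

ŵ = -19.6622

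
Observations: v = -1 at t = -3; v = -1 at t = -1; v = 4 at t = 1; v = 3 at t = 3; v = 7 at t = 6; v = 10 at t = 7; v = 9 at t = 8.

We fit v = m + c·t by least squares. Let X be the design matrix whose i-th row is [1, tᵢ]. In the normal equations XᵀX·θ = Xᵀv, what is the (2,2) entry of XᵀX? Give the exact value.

Row 2 ↔ basis t, column 2 ↔ basis t, so (XᵀX)_{2,2} = Σᵢ (t)·(t) = (-3)·(-3) + (-1)·(-1) + (1)·(1) + (3)·(3) + (6)·(6) + (7)·(7) + (8)·(8) = 169.

169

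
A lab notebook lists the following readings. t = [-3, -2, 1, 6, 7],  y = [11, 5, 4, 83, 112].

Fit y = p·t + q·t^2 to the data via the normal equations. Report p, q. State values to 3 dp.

p = 2.025, q = 1.986

The normal system AᵀA·[p, q]ᵀ = Aᵀy is [[99, 525]; [525, 3795]]·[p, q]ᵀ = [1243, 8599]ᵀ.
Determinant 99·3795 − 525² = 100080.
p = (1243·3795 − 525·8599)/100080 = 6757/3336; q = (99·8599 − 525·1243)/100080 = 33121/16680.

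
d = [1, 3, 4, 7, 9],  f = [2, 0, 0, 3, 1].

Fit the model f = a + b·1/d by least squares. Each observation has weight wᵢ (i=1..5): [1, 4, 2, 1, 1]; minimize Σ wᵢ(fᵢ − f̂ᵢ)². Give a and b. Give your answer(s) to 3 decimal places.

Entries of XᵀWX: Σwᵢ·1 = 9, Σwᵢ·1/d = 389/126, Σwᵢ·1/d·1/d = 50873/31752.
Right-hand side: Σwᵢ·f = 6, Σwᵢ·1/d·f = 160/63.
XᵀWX·[a, b]ᵀ = XᵀWf becomes [[9, 389/126]; [389/126, 50873/31752]]·[a, b]ᵀ = [6, 160/63]ᵀ.
Eliminating b: (50873/31752)·(row 1) − (389/126)·(row 2) gives (155215/31752)·a = (50873/31752)·6 − (389/126)·(160/63) = 28139/15876, so a = 56278/155215.
Then b = ((160/63) − (389/126)·(56278/155215))/(50873/31752) = 137592/155215.

a = 0.363, b = 0.886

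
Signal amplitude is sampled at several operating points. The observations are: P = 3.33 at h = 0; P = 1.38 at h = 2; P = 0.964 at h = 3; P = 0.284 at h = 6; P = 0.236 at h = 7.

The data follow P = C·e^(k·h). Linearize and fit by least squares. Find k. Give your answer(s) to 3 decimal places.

With ln Pᵢ as the transformed response and hᵢ as the regressor:
Sums: Σh = 18.0000, Σ(h)² = 98.0000, Σln P = -1.2143, Σh·ln P = -17.1260.
Normal system: [[98.0000, 18.0000]; [18.0000, 5]]·[k, ln C]ᵀ = [-17.1260, -1.2143]ᵀ.
Solving (det = 166.0000): k = -0.38417, ln C = 1.14015.

k = -0.384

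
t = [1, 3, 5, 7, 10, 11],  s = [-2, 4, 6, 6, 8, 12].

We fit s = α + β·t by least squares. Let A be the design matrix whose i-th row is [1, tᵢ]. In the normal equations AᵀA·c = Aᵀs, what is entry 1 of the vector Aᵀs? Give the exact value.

34

Entry 1 ↔ basis 1, so (Aᵀs)_{1} = Σᵢ sᵢ = (1)·(-2) + (1)·(4) + (1)·(6) + (1)·(6) + (1)·(8) + (1)·(12) = 34.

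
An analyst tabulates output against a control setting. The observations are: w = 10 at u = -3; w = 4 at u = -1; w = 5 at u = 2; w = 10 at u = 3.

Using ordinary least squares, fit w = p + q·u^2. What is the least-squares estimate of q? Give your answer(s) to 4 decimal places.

Normal-equation sums: Σ1 = 4, Σu^2 = 23, Σu^2·u^2 = 179.
Moment sums: Σw = 29, Σu^2·w = 204.
So AᵀA·[p, q]ᵀ = Aᵀw: [[4, 23]; [23, 179]]·[p, q]ᵀ = [29, 204]ᵀ.
det = 4·179 − 23² = 187.
p = (29·179 − 23·204)/187 = 499/187; q = (4·204 − 23·29)/187 = 149/187.

q = 0.7968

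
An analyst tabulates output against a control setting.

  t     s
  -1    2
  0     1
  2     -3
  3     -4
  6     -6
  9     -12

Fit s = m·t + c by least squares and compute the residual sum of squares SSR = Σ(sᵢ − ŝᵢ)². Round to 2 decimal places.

SSR = 3.70

Compute the Gram sums: Σt·t = 131, Σt = 19, Σ1 = 6.
Right-hand side: Σt·s = -164, Σs = -22.
Determinant 131·6 − 19² = 425.
m = ((-164)·6 − 19·(-22))/425 = -566/425; c = (131·(-22) − 19·(-164))/425 = 234/425.
Residuals: 2/17, 191/425, -377/425, -236/425, 36/25, -48/85; SSR = 1574/425.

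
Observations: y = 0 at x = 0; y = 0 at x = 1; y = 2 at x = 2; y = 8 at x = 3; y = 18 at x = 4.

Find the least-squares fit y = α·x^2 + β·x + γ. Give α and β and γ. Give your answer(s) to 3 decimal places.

Compute the Gram sums: Σx^2·x^2 = 354, Σx^2·x = 100, Σx^2 = 30, Σx·x = 30, Σx = 10, Σ1 = 5.
Moment sums: Σx^2·y = 368, Σx·y = 100, Σy = 28.
So AᵀA·[α, β, γ]ᵀ = Aᵀy: [[354, 100, 30]; [100, 30, 10]; [30, 10, 5]]·[α, β, γ]ᵀ = [368, 100, 28]ᵀ.
Solving the 3×3 system (Gaussian elimination) gives α = 12/7, β = -86/35, γ = 8/35.

α = 1.714, β = -2.457, γ = 0.229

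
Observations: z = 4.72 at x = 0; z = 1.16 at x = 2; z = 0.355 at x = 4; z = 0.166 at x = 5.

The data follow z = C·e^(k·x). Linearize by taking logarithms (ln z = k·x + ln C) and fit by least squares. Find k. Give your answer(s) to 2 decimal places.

k = -0.66

Let Y = ln z. Fitting Y = k·x + ln C by least squares:
XᵀX = [[45.0000, 11.0000]; [11.0000, 4]], rhs = [-12.8245, -1.1312]ᵀ  (here Σx = 11.0000, Σ(x)² = 45.0000, Σln z = -1.1312, Σx·ln z = -12.8245).
Solving (det = 59.0000): k = -0.65856, ln C = 1.52826.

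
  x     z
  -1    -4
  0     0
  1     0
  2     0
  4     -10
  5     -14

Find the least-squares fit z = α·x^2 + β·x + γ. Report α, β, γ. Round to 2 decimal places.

α = -0.94, β = 1.86, γ = -0.69

Normal-equation sums: Σx^2·x^2 = 899, Σx^2·x = 197, Σx^2 = 47, Σx·x = 47, Σx = 11, Σ1 = 6.
Right-hand side: Σx^2·z = -514, Σx·z = -106, Σz = -28.
Normal equations: [[899, 197, 47]; [197, 47, 11]; [47, 11, 6]]·[α, β, γ]ᵀ = [-514, -106, -28]ᵀ.
Row-reducing yields α = -33/35, β = 13/7, γ = -24/35.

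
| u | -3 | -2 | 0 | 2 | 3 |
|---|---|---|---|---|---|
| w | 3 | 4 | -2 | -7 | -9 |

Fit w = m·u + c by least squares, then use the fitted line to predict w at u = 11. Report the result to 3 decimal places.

ŵ = -26.738

Setting ∂/∂m … = 0 gives: 26·m + 0·c = -58;  0·m + 5·c = -11.
Determinant 26·5 − 0² = 130.
m = ((-58)·5 − 0·(-11))/130 = -29/13; c = (26·(-11) − 0·(-58))/130 = -11/5.
At u = 11: ŵ = (-29/13)·(11) + (-11/5)·(1) = -1738/65.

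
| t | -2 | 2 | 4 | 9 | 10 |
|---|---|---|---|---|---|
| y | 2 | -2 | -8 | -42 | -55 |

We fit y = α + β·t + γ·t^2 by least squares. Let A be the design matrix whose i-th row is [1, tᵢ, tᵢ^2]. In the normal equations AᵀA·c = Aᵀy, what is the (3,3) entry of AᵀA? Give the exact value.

16849

Row 3 ↔ basis t^2, column 3 ↔ basis t^2, so (AᵀA)_{3,3} = Σᵢ (t^2)·(t^2) = (4)·(4) + (4)·(4) + (16)·(16) + (81)·(81) + (100)·(100) = 16849.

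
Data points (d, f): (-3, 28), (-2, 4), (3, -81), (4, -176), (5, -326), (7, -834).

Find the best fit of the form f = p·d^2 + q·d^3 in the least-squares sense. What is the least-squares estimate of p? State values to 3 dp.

p = -2.969

From the data, Σd^2·d^2 = 3460, Σd^2·d^3 = 20924, Σd^3·d^3 = 138892.
And Σd^2·f = -52293, Σd^3·f = -341051.
So MᵀM·[p, q]ᵀ = Mᵀf: [[3460, 20924]; [20924, 138892]]·[p, q]ᵀ = [-52293, -341051]ᵀ.
Determinant 3460·138892 − 20924² = 42752544.
p = ((-52293)·138892 − 20924·(-341051))/42752544 = -15866029/5344068; q = (3460·(-341051) − 20924·(-52293))/42752544 = -2683054/1336017.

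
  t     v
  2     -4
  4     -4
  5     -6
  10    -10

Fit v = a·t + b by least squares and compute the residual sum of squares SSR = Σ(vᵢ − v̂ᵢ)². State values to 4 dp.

SSR = 1.4388

Forming AᵀA = [[145, 21]; [21, 4]] and Aᵀv = [-154, -24]ᵀ gives AᵀA·[a, b]ᵀ = Aᵀv.
Eliminating b: 4·(row 1) − 21·(row 2) gives 139·a = 4·(-154) − 21·(-24) = -112, so a = -112/139.
Then b = ((-24) − 21·(-112/139))/4 = -246/139.
Residuals: -86/139, 138/139, -28/139, -24/139; SSR = 200/139.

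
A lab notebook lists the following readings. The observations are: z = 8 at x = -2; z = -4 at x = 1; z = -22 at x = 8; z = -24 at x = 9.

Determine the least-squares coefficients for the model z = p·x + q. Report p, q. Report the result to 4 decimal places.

p = -2.8372, q = 0.8488

From the data, Σx·x = 150, Σx = 16, Σ1 = 4.
Right-hand side: Σx·z = -412, Σz = -42.
Normal equations: [[150, 16]; [16, 4]]·[p, q]ᵀ = [-412, -42]ᵀ.
det = 150·4 − 16² = 344.
p = ((-412)·4 − 16·(-42))/344 = -122/43; q = (150·(-42) − 16·(-412))/344 = 73/86.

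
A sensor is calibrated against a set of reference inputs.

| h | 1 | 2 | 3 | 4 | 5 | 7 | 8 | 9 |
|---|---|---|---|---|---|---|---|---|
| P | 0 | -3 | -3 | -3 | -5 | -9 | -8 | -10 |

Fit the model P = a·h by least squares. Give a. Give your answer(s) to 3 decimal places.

a = -1.080

Entries of AᵀA: Σh·h = 249.
For AᵀP: Σh·P = -269.
AᵀA·[a]ᵀ = AᵀP becomes [[249]]·[a]ᵀ = [-269]ᵀ.
a = (-269)/249 = -1.08032.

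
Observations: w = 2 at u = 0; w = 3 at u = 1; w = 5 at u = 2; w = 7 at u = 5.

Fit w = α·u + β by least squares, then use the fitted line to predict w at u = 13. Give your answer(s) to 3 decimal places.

MᵀM·[α, β]ᵀ = Mᵀw reads: 30·α + 8·β = 48;  8·α + 4·β = 17.
(Σu·u = 30, Σu = 8, Σ1 = 4, Σu·w = 48, Σw = 17.)
Determinant 30·4 − 8² = 56.
α = (48·4 − 8·17)/56 = 1; β = (30·17 − 8·48)/56 = 9/4.
At u = 13: ŵ = (1)·(13) + (9/4)·(1) = 61/4.

ŵ = 15.250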